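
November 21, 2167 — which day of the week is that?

January 1, 2167 is a Thursday.
Jan 1, 2167 → Feb 1, 2167: 31 days (January has 31).
Feb 1, 2167 → Mar 1, 2167: 28 days (February has 28).
Mar 1, 2167 → Apr 1, 2167: 31 days (March has 31).
Apr 1, 2167 → May 1, 2167: 30 days (April has 30).
May 1, 2167 → Jun 1, 2167: 31 days (May has 31).
Jun 1, 2167 → Jul 1, 2167: 30 days (June has 30).
Jul 1, 2167 → Aug 1, 2167: 31 days (July has 31).
Aug 1, 2167 → Sep 1, 2167: 31 days (August has 31).
Sep 1, 2167 → Oct 1, 2167: 30 days (September has 30).
Oct 1, 2167 → Nov 1, 2167: 31 days (October has 31).
Nov 1, 2167 → Nov 21, 2167: 20 days.
Total: 324 days.
324 mod 7 = 2, so Thursday + 2 = Saturday.

Saturday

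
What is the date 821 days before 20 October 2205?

July 22, 2203

−365 (one year) → Oct 20, 2204 (456 left).
−366 (one year; includes Feb 29, 2204) → Oct 20, 2203 (90 left).
−20 → Sep 30, 2203 (end of Sep, 30 days; 70 left).
−30 → Aug 31, 2203 (end of Aug, 31 days; 40 left).
−31 → Jul 31, 2203 (end of Jul, 31 days; 9 left).
−9 → Jul 22, 2203.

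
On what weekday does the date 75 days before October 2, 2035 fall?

Thursday

Oct 2, 2035 is a Tuesday.
75 mod 7 = 5, so 75 days before a Tuesday is Tuesday − 5 = Thursday.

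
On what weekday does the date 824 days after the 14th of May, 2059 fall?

Monday

First find the weekday of May 14, 2059. Doomsday rule: the anchor day for the 2000s is Tuesday. For year 59: 59÷12 = 4 r 11, and 11÷4 = 2, so 4+11+2 = 17.
Tuesday + 17 ≡ Friday — that's 2059's doomsday.
In May the doomsday date is May 9.
May 14 is 5 days after May 9; 5 mod 7 = 5, so Friday + 5 = Wednesday.
824 mod 7 = 5, so 824 days after a Wednesday is Wednesday + 5 = Monday.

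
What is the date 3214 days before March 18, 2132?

−366 (one year; includes Feb 29, 2132) → Mar 18, 2131 (2848 left).
−365 (one year) → Mar 18, 2130 (2483 left).
−365 (one year) → Mar 18, 2129 (2118 left).
−365 (one year) → Mar 18, 2128 (1753 left).
−366 (one year; includes Feb 29, 2128) → Mar 18, 2127 (1387 left).
−365 (one year) → Mar 18, 2126 (1022 left).
−365 (one year) → Mar 18, 2125 (657 left).
−365 (one year) → Mar 18, 2124 (292 left).
−18 → Feb 29, 2124 (end of Feb, 29 days; 274 left).
−29 → Jan 31, 2124 (end of Jan, 31 days; 245 left).
−31 → Dec 31, 2123 (end of Dec, 31 days; 214 left).
−31 → Nov 30, 2123 (end of Nov, 30 days; 183 left).
−30 → Oct 31, 2123 (end of Oct, 31 days; 153 left).
−31 → Sep 30, 2123 (end of Sep, 30 days; 122 left).
−30 → Aug 31, 2123 (end of Aug, 31 days; 92 left).
−31 → Jul 31, 2123 (end of Jul, 31 days; 61 left).
−31 → Jun 30, 2123 (end of Jun, 30 days; 30 left).
−30 → May 31, 2123 (end of May, 31 days; 0 left).

May 31, 2123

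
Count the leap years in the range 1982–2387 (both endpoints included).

Multiples of 4 in [1982,2387]: 101.
Of those, multiples of 100: 4 (not leap unless ÷400).
Multiples of 400: 1.
Leap years = 101 − 4 + 1 = 98.

98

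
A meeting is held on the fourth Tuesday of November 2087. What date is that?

November 25, 2087

November 1, 2087 is a Saturday.
The first Tuesday is therefore November 4 (3 days later).
The fourth Tuesday is 4 + 3×7 = November 25.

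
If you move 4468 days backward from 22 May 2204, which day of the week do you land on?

Sunday

First find the weekday of May 22, 2204. Doomsday rule: the anchor day for the 2200s is Friday. For year 04: 4÷12 = 0 r 4, and 4÷4 = 1, so 0+4+1 = 5.
Friday + 5 ≡ Wednesday — that's 2204's doomsday.
In May the doomsday date is May 9.
May 22 is 13 days after May 9; 13 mod 7 = 6, so Wednesday + 6 = Tuesday.
4468 mod 7 = 2, so 4468 days before a Tuesday is Tuesday − 2 = Sunday.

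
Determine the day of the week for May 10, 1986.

January 1, 1986 is a Wednesday.
Jan 1, 1986 → Feb 1, 1986: 31 days (January has 31).
Feb 1, 1986 → Mar 1, 1986: 28 days (February has 28).
Mar 1, 1986 → Apr 1, 1986: 31 days (March has 31).
Apr 1, 1986 → May 1, 1986: 30 days (April has 30).
May 1, 1986 → May 10, 1986: 9 days.
Total: 129 days.
129 mod 7 = 3, so Wednesday + 3 = Saturday.

Saturday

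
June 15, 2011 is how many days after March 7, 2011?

100

Mar 7, 2011 → Apr 7, 2011: 31 days (March has 31).
Apr 7, 2011 → May 7, 2011: 30 days (April has 30).
May 7, 2011 → Jun 7, 2011: 31 days (May has 31).
Jun 7, 2011 → Jun 15, 2011: 8 days.
Total: 100 days.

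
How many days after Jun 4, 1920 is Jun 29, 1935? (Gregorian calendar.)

Jun 4, 1920 → Jun 4, 1921: 365 days.
Jun 4, 1921 → Jun 4, 1922: 365 days.
Jun 4, 1922 → Jun 4, 1923: 365 days.
Jun 4, 1923 → Jun 4, 1924: 366 days (Feb 29, 1924 is in that span).
Jun 4, 1924 → Jun 4, 1925: 365 days.
Jun 4, 1925 → Jun 4, 1926: 365 days.
Jun 4, 1926 → Jun 4, 1927: 365 days.
Jun 4, 1927 → Jun 4, 1928: 366 days (Feb 29, 1928 is in that span).
Jun 4, 1928 → Jun 4, 1929: 365 days.
Jun 4, 1929 → Jun 4, 1930: 365 days.
Jun 4, 1930 → Jun 4, 1931: 365 days.
Jun 4, 1931 → Jun 4, 1932: 366 days (Feb 29, 1932 is in that span).
Jun 4, 1932 → Jun 4, 1933: 365 days.
Jun 4, 1933 → Jun 4, 1934: 365 days.
Jun 4, 1934 → Jul 4, 1934: 30 days (June has 30).
Jul 4, 1934 → Aug 4, 1934: 31 days (July has 31).
Aug 4, 1934 → Sep 4, 1934: 31 days (August has 31).
Sep 4, 1934 → Oct 4, 1934: 30 days (September has 30).
Oct 4, 1934 → Nov 4, 1934: 31 days (October has 31).
Nov 4, 1934 → Dec 4, 1934: 30 days (November has 30).
Dec 4, 1934 → Jan 4, 1935: 31 days (December has 31).
Jan 4, 1935 → Feb 4, 1935: 31 days (January has 31).
Feb 4, 1935 → Mar 4, 1935: 28 days (February has 28).
Mar 4, 1935 → Apr 4, 1935: 31 days (March has 31).
Apr 4, 1935 → May 4, 1935: 30 days (April has 30).
May 4, 1935 → Jun 4, 1935: 31 days (May has 31).
Jun 4, 1935 → Jun 29, 1935: 25 days.
Total: 5503 days.

5503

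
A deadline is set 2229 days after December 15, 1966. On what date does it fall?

January 21, 1973

+365 (one year) → Dec 15, 1967 (1864 left).
+366 (one year; includes Feb 29, 1968) → Dec 15, 1968 (1498 left).
+365 (one year) → Dec 15, 1969 (1133 left).
+365 (one year) → Dec 15, 1970 (768 left).
+365 (one year) → Dec 15, 1971 (403 left).
+366 (one year; includes Feb 29, 1972) → Dec 15, 1972 (37 left).
Dec has 31 days: +17 → Jan 1, 1973 (20 left).
+20 → Jan 21, 1973.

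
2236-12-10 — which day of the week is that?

Doomsday rule: the anchor day for the 2200s is Friday. For year 36: 36÷12 = 3 r 0, and 0÷4 = 0, so 3+0+0 = 3.
Friday + 3 ≡ Monday — that's 2236's doomsday.
In December the doomsday date is Dec 12.
Dec 10 is 2 days before Dec 12; 2 mod 7 = 2, so Monday − 2 = Saturday.

Saturday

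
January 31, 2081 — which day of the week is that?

Doomsday rule: the anchor day for the 2000s is Tuesday. For year 81: 81÷12 = 6 r 9, and 9÷4 = 2, so 6+9+2 = 17.
Tuesday + 17 ≡ Friday — that's 2081's doomsday.
In January the doomsday date is Jan 3 (2081 is not a leap year).
Jan 31 is 28 days after Jan 3; 28 mod 7 = 0, so Friday + 0 = Friday.

Friday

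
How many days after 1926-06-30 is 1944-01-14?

6407

Jun 30, 1926 → Jun 30, 1927: 365 days.
Jun 30, 1927 → Jun 30, 1928: 366 days (Feb 29, 1928 is in that span).
Jun 30, 1928 → Jun 30, 1929: 365 days.
Jun 30, 1929 → Jun 30, 1930: 365 days.
Jun 30, 1930 → Jun 30, 1931: 365 days.
Jun 30, 1931 → Jun 30, 1932: 366 days (Feb 29, 1932 is in that span).
Jun 30, 1932 → Jun 30, 1933: 365 days.
Jun 30, 1933 → Jun 30, 1934: 365 days.
Jun 30, 1934 → Jun 30, 1935: 365 days.
Jun 30, 1935 → Jun 30, 1936: 366 days (Feb 29, 1936 is in that span).
Jun 30, 1936 → Jun 30, 1937: 365 days.
Jun 30, 1937 → Jun 30, 1938: 365 days.
Jun 30, 1938 → Jun 30, 1939: 365 days.
Jun 30, 1939 → Jun 30, 1940: 366 days (Feb 29, 1940 is in that span).
Jun 30, 1940 → Jun 30, 1941: 365 days.
Jun 30, 1941 → Jun 30, 1942: 365 days.
Jun 30, 1942 → Jun 30, 1943: 365 days.
Jun 30, 1943 → Jul 30, 1943: 30 days (June has 30).
Jul 30, 1943 → Aug 30, 1943: 31 days (July has 31).
Aug 30, 1943 → Sep 30, 1943: 31 days (August has 31).
Sep 30, 1943 → Oct 30, 1943: 30 days (September has 30).
Oct 30, 1943 → Nov 30, 1943: 31 days (October has 31).
Nov 30, 1943 → Dec 30, 1943: 30 days (November has 30).
Dec 30, 1943 → Jan 14, 1944: 15 days.
Total: 6407 days.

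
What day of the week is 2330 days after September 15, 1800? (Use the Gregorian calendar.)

Sunday

Sep 15, 1800 is a Monday.
2330 mod 7 = 6, so 2330 days after a Monday is Monday + 6 = Sunday.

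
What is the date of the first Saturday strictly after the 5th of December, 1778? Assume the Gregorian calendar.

December 12, 1778

Dec 5, 1778 is a Saturday.
From Saturday to the next Saturday is 7 days.
Dec 5, 1778 + 7 = Dec 12, 1778.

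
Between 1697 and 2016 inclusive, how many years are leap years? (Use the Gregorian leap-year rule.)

77

Multiples of 4 in [1697,2016]: 80.
Of those, multiples of 100: 4 (not leap unless ÷400).
Multiples of 400: 1.
Leap years = 80 − 4 + 1 = 77.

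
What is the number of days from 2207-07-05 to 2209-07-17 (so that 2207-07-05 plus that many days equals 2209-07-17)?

Jul 5, 2207 → Jul 5, 2208: 366 days (Feb 29, 2208 is in that span).
Jul 5, 2208 → Aug 5, 2208: 31 days (July has 31).
Aug 5, 2208 → Sep 5, 2208: 31 days (August has 31).
Sep 5, 2208 → Oct 5, 2208: 30 days (September has 30).
Oct 5, 2208 → Nov 5, 2208: 31 days (October has 31).
Nov 5, 2208 → Dec 5, 2208: 30 days (November has 30).
Dec 5, 2208 → Jan 5, 2209: 31 days (December has 31).
Jan 5, 2209 → Feb 5, 2209: 31 days (January has 31).
Feb 5, 2209 → Mar 5, 2209: 28 days (February has 28).
Mar 5, 2209 → Apr 5, 2209: 31 days (March has 31).
Apr 5, 2209 → May 5, 2209: 30 days (April has 30).
May 5, 2209 → Jun 5, 2209: 31 days (May has 31).
Jun 5, 2209 → Jul 5, 2209: 30 days (June has 30).
Jul 5, 2209 → Jul 17, 2209: 12 days.
Total: 743 days.

743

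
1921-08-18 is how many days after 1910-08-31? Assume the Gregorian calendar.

4005

Aug 31, 1910 → Aug 31, 1911: 365 days.
Aug 31, 1911 → Aug 31, 1912: 366 days (Feb 29, 1912 is in that span).
Aug 31, 1912 → Aug 31, 1913: 365 days.
Aug 31, 1913 → Aug 31, 1914: 365 days.
Aug 31, 1914 → Aug 31, 1915: 365 days.
Aug 31, 1915 → Aug 31, 1916: 366 days (Feb 29, 1916 is in that span).
Aug 31, 1916 → Aug 31, 1917: 365 days.
Aug 31, 1917 → Aug 31, 1918: 365 days.
Aug 31, 1918 → Aug 31, 1919: 365 days.
Aug 31, 1919 → Aug 31, 1920: 366 days (Feb 29, 1920 is in that span).
Aug 31, 1920 → Sep 30, 1920: 30 days (August has 31).
Sep 30, 1920 → Oct 30, 1920: 30 days (September has 30).
Oct 30, 1920 → Nov 30, 1920: 31 days (October has 31).
Nov 30, 1920 → Dec 30, 1920: 30 days (November has 30).
Dec 30, 1920 → Jan 30, 1921: 31 days (December has 31).
Jan 30, 1921 → Feb 28, 1921: 29 days (January has 31).
Feb 28, 1921 → Mar 28, 1921: 28 days (February has 28).
Mar 28, 1921 → Apr 28, 1921: 31 days (March has 31).
Apr 28, 1921 → May 28, 1921: 30 days (April has 30).
May 28, 1921 → Jun 28, 1921: 31 days (May has 31).
Jun 28, 1921 → Jul 28, 1921: 30 days (June has 30).
Jul 28, 1921 → Aug 18, 1921: 21 days.
Total: 4005 days.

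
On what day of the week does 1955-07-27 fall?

Doomsday rule: the anchor day for the 1900s is Wednesday. For year 55: 55÷12 = 4 r 7, and 7÷4 = 1, so 4+7+1 = 12.
Wednesday + 12 ≡ Monday — that's 1955's doomsday.
In July the doomsday date is Jul 11.
Jul 27 is 16 days after Jul 11; 16 mod 7 = 2, so Monday + 2 = Wednesday.

Wednesday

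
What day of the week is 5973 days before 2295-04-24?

Monday

Apr 24, 2295 is a Wednesday.
5973 mod 7 = 2, so 5973 days before a Wednesday is Wednesday − 2 = Monday.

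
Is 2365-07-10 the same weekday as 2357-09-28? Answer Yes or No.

From Sep 28, 2357 to Jul 10, 2365 is 2842 days.
2842 mod 7 = 0, so they are the same weekday.
(Sep 28, 2357 is a Saturday; Jul 10, 2365 is a Saturday.)

Yes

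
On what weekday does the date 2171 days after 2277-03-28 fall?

Thursday

First find the weekday of Mar 28, 2277. Doomsday rule: the anchor day for the 2200s is Friday. For year 77: 77÷12 = 6 r 5, and 5÷4 = 1, so 6+5+1 = 12.
Friday + 12 ≡ Wednesday — that's 2277's doomsday.
In March the doomsday date is Mar 14.
Mar 28 is 14 days after Mar 14; 14 mod 7 = 0, so Wednesday + 0 = Wednesday.
2171 mod 7 = 1, so 2171 days after a Wednesday is Wednesday + 1 = Thursday.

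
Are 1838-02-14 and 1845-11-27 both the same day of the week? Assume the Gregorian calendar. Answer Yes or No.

No

From Feb 14, 1838 to Nov 27, 1845 is 2843 days.
2843 mod 7 = 1, so they are different weekdays.
(Feb 14, 1838 is a Wednesday; Nov 27, 1845 is a Thursday.)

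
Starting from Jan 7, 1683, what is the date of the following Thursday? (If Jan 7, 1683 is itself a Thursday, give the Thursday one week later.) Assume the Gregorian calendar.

Jan 7, 1683 is a Thursday.
From Thursday to the next Thursday is 7 days.
Jan 7, 1683 + 7 = Jan 14, 1683.

January 14, 1683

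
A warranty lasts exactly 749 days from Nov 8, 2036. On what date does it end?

November 27, 2038

+365 (one year) → Nov 8, 2037 (384 left).
Nov has 30 days: +23 → Dec 1, 2037 (361 left).
Dec has 31 days: +31 → Jan 1, 2038 (330 left).
Jan has 31 days: +31 → Feb 1, 2038 (299 left).
Feb has 28 days: +28 → Mar 1, 2038 (271 left).
Mar has 31 days: +31 → Apr 1, 2038 (240 left).
Apr has 30 days: +30 → May 1, 2038 (210 left).
May has 31 days: +31 → Jun 1, 2038 (179 left).
Jun has 30 days: +30 → Jul 1, 2038 (149 left).
Jul has 31 days: +31 → Aug 1, 2038 (118 left).
Aug has 31 days: +31 → Sep 1, 2038 (87 left).
Sep has 30 days: +30 → Oct 1, 2038 (57 left).
Oct has 31 days: +31 → Nov 1, 2038 (26 left).
+26 → Nov 27, 2038.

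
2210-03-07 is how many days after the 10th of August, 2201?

3131

Aug 10, 2201 → Aug 10, 2202: 365 days.
Aug 10, 2202 → Aug 10, 2203: 365 days.
Aug 10, 2203 → Aug 10, 2204: 366 days (Feb 29, 2204 is in that span).
Aug 10, 2204 → Aug 10, 2205: 365 days.
Aug 10, 2205 → Aug 10, 2206: 365 days.
Aug 10, 2206 → Aug 10, 2207: 365 days.
Aug 10, 2207 → Aug 10, 2208: 366 days (Feb 29, 2208 is in that span).
Aug 10, 2208 → Aug 10, 2209: 365 days.
Aug 10, 2209 → Sep 10, 2209: 31 days (August has 31).
Sep 10, 2209 → Oct 10, 2209: 30 days (September has 30).
Oct 10, 2209 → Nov 10, 2209: 31 days (October has 31).
Nov 10, 2209 → Dec 10, 2209: 30 days (November has 30).
Dec 10, 2209 → Jan 10, 2210: 31 days (December has 31).
Jan 10, 2210 → Feb 10, 2210: 31 days (January has 31).
Feb 10, 2210 → Mar 7, 2210: 25 days.
Total: 3131 days.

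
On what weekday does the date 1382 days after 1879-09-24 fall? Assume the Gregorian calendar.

Saturday

Sep 24, 1879 is a Wednesday.
1382 mod 7 = 3, so 1382 days after a Wednesday is Wednesday + 3 = Saturday.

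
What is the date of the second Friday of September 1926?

September 1, 1926 is a Wednesday.
The first Friday is therefore September 3 (2 days later).
The second Friday is 3 + 1×7 = September 10.

September 10, 1926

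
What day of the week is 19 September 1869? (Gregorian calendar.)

Doomsday rule: the anchor day for the 1800s is Friday. For year 69: 69÷12 = 5 r 9, and 9÷4 = 2, so 5+9+2 = 16.
Friday + 16 ≡ Sunday — that's 1869's doomsday.
In September the doomsday date is Sep 5.
Sep 19 is 14 days after Sep 5; 14 mod 7 = 0, so Sunday + 0 = Sunday.

Sunday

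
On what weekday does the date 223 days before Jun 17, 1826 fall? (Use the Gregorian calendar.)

Jun 17, 1826 is a Saturday.
223 mod 7 = 6, so 223 days before a Saturday is Saturday − 6 = Sunday.

Sunday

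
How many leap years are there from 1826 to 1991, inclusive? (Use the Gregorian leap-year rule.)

Multiples of 4 in [1826,1991]: 41.
Of those, multiples of 100: 1 (not leap unless ÷400).
Multiples of 400: 0.
Leap years = 41 − 1 + 0 = 40.

40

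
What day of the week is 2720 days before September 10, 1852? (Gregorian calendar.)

Sep 10, 1852 is a Friday.
2720 mod 7 = 4, so 2720 days before a Friday is Friday − 4 = Monday.

Monday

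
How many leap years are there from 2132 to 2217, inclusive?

Multiples of 4 in [2132,2217]: 22.
Of those, multiples of 100: 1 (not leap unless ÷400).
Multiples of 400: 0.
Leap years = 22 − 1 + 0 = 21.

21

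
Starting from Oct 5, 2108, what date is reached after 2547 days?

+365 (one year) → Oct 5, 2109 (2182 left).
+365 (one year) → Oct 5, 2110 (1817 left).
+365 (one year) → Oct 5, 2111 (1452 left).
+366 (one year; includes Feb 29, 2112) → Oct 5, 2112 (1086 left).
+365 (one year) → Oct 5, 2113 (721 left).
+365 (one year) → Oct 5, 2114 (356 left).
Oct has 31 days: +27 → Nov 1, 2114 (329 left).
Nov has 30 days: +30 → Dec 1, 2114 (299 left).
Dec has 31 days: +31 → Jan 1, 2115 (268 left).
Jan has 31 days: +31 → Feb 1, 2115 (237 left).
Feb has 28 days: +28 → Mar 1, 2115 (209 left).
Mar has 31 days: +31 → Apr 1, 2115 (178 left).
Apr has 30 days: +30 → May 1, 2115 (148 left).
May has 31 days: +31 → Jun 1, 2115 (117 left).
Jun has 30 days: +30 → Jul 1, 2115 (87 left).
Jul has 31 days: +31 → Aug 1, 2115 (56 left).
Aug has 31 days: +31 → Sep 1, 2115 (25 left).
+25 → Sep 26, 2115.

September 26, 2115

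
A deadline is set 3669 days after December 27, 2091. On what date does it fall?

January 13, 2102

+366 (one year; includes Feb 29, 2092) → Dec 27, 2092 (3303 left).
+365 (one year) → Dec 27, 2093 (2938 left).
+365 (one year) → Dec 27, 2094 (2573 left).
+365 (one year) → Dec 27, 2095 (2208 left).
+366 (one year; includes Feb 29, 2096) → Dec 27, 2096 (1842 left).
+365 (one year) → Dec 27, 2097 (1477 left).
+365 (one year) → Dec 27, 2098 (1112 left).
+365 (one year) → Dec 27, 2099 (747 left).
+365 (one year) → Dec 27, 2100 (382 left).
Dec has 31 days: +5 → Jan 1, 2101 (377 left).
Jan has 31 days: +31 → Feb 1, 2101 (346 left).
Feb has 28 days: +28 → Mar 1, 2101 (318 left).
Mar has 31 days: +31 → Apr 1, 2101 (287 left).
Apr has 30 days: +30 → May 1, 2101 (257 left).
May has 31 days: +31 → Jun 1, 2101 (226 left).
Jun has 30 days: +30 → Jul 1, 2101 (196 left).
Jul has 31 days: +31 → Aug 1, 2101 (165 left).
Aug has 31 days: +31 → Sep 1, 2101 (134 left).
Sep has 30 days: +30 → Oct 1, 2101 (104 left).
Oct has 31 days: +31 → Nov 1, 2101 (73 left).
Nov has 30 days: +30 → Dec 1, 2101 (43 left).
Dec has 31 days: +31 → Jan 1, 2102 (12 left).
+12 → Jan 13, 2102.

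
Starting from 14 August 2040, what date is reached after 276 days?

May 17, 2041

Aug has 31 days: +18 → Sep 1, 2040 (258 left).
Sep has 30 days: +30 → Oct 1, 2040 (228 left).
Oct has 31 days: +31 → Nov 1, 2040 (197 left).
Nov has 30 days: +30 → Dec 1, 2040 (167 left).
Dec has 31 days: +31 → Jan 1, 2041 (136 left).
Jan has 31 days: +31 → Feb 1, 2041 (105 left).
Feb has 28 days: +28 → Mar 1, 2041 (77 left).
Mar has 31 days: +31 → Apr 1, 2041 (46 left).
Apr has 30 days: +30 → May 1, 2041 (16 left).
+16 → May 17, 2041.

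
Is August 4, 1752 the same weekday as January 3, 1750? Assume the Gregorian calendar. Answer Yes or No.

No

From Jan 3, 1750 to Aug 4, 1752 is 944 days.
944 mod 7 = 6, so they are different weekdays.
(Jan 3, 1750 is a Saturday; Aug 4, 1752 is a Friday.)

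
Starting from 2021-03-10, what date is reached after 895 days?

+365 (one year) → Mar 10, 2022 (530 left).
+365 (one year) → Mar 10, 2023 (165 left).
Mar has 31 days: +22 → Apr 1, 2023 (143 left).
Apr has 30 days: +30 → May 1, 2023 (113 left).
May has 31 days: +31 → Jun 1, 2023 (82 left).
Jun has 30 days: +30 → Jul 1, 2023 (52 left).
Jul has 31 days: +31 → Aug 1, 2023 (21 left).
+21 → Aug 22, 2023.

August 22, 2023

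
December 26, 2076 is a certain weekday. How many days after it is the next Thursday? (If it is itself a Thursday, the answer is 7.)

Dec 26, 2076 is a Saturday.
From Saturday to the next Thursday is 5 days.

5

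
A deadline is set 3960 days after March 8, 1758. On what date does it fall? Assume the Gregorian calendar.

January 9, 1769

+365 (one year) → Mar 8, 1759 (3595 left).
+366 (one year; includes Feb 29, 1760) → Mar 8, 1760 (3229 left).
+365 (one year) → Mar 8, 1761 (2864 left).
+365 (one year) → Mar 8, 1762 (2499 left).
+365 (one year) → Mar 8, 1763 (2134 left).
+366 (one year; includes Feb 29, 1764) → Mar 8, 1764 (1768 left).
+365 (one year) → Mar 8, 1765 (1403 left).
+365 (one year) → Mar 8, 1766 (1038 left).
+365 (one year) → Mar 8, 1767 (673 left).
+366 (one year; includes Feb 29, 1768) → Mar 8, 1768 (307 left).
Mar has 31 days: +24 → Apr 1, 1768 (283 left).
Apr has 30 days: +30 → May 1, 1768 (253 left).
May has 31 days: +31 → Jun 1, 1768 (222 left).
Jun has 30 days: +30 → Jul 1, 1768 (192 left).
Jul has 31 days: +31 → Aug 1, 1768 (161 left).
Aug has 31 days: +31 → Sep 1, 1768 (130 left).
Sep has 30 days: +30 → Oct 1, 1768 (100 left).
Oct has 31 days: +31 → Nov 1, 1768 (69 left).
Nov has 30 days: +30 → Dec 1, 1768 (39 left).
Dec has 31 days: +31 → Jan 1, 1769 (8 left).
+8 → Jan 9, 1769.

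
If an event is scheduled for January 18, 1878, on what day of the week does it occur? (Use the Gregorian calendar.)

Friday

Doomsday rule: the anchor day for the 1800s is Friday. For year 78: 78÷12 = 6 r 6, and 6÷4 = 1, so 6+6+1 = 13.
Friday + 13 ≡ Thursday — that's 1878's doomsday.
In January the doomsday date is Jan 3 (1878 is not a leap year).
Jan 18 is 15 days after Jan 3; 15 mod 7 = 1, so Thursday + 1 = Friday.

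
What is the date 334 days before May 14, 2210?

−14 → Apr 30, 2210 (end of Apr, 30 days; 320 left).
−30 → Mar 31, 2210 (end of Mar, 31 days; 290 left).
−31 → Feb 28, 2210 (end of Feb, 28 days; 259 left).
−28 → Jan 31, 2210 (end of Jan, 31 days; 231 left).
−31 → Dec 31, 2209 (end of Dec, 31 days; 200 left).
−31 → Nov 30, 2209 (end of Nov, 30 days; 169 left).
−30 → Oct 31, 2209 (end of Oct, 31 days; 139 left).
−31 → Sep 30, 2209 (end of Sep, 30 days; 108 left).
−30 → Aug 31, 2209 (end of Aug, 31 days; 78 left).
−31 → Jul 31, 2209 (end of Jul, 31 days; 47 left).
−31 → Jun 30, 2209 (end of Jun, 30 days; 16 left).
−16 → Jun 14, 2209.

June 14, 2209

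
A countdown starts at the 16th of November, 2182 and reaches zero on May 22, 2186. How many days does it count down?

Nov 16, 2182 → Nov 16, 2183: 365 days.
Nov 16, 2183 → Nov 16, 2184: 366 days (Feb 29, 2184 is in that span).
Nov 16, 2184 → Nov 16, 2185: 365 days.
Nov 16, 2185 → Dec 16, 2185: 30 days (November has 30).
Dec 16, 2185 → Jan 16, 2186: 31 days (December has 31).
Jan 16, 2186 → Feb 16, 2186: 31 days (January has 31).
Feb 16, 2186 → Mar 16, 2186: 28 days (February has 28).
Mar 16, 2186 → Apr 16, 2186: 31 days (March has 31).
Apr 16, 2186 → May 16, 2186: 30 days (April has 30).
May 16, 2186 → May 22, 2186: 6 days.
Total: 1283 days.

1283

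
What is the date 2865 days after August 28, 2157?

July 2, 2165

+365 (one year) → Aug 28, 2158 (2500 left).
+365 (one year) → Aug 28, 2159 (2135 left).
+366 (one year; includes Feb 29, 2160) → Aug 28, 2160 (1769 left).
+365 (one year) → Aug 28, 2161 (1404 left).
+365 (one year) → Aug 28, 2162 (1039 left).
+365 (one year) → Aug 28, 2163 (674 left).
+366 (one year; includes Feb 29, 2164) → Aug 28, 2164 (308 left).
Aug has 31 days: +4 → Sep 1, 2164 (304 left).
Sep has 30 days: +30 → Oct 1, 2164 (274 left).
Oct has 31 days: +31 → Nov 1, 2164 (243 left).
Nov has 30 days: +30 → Dec 1, 2164 (213 left).
Dec has 31 days: +31 → Jan 1, 2165 (182 left).
Jan has 31 days: +31 → Feb 1, 2165 (151 left).
Feb has 28 days: +28 → Mar 1, 2165 (123 left).
Mar has 31 days: +31 → Apr 1, 2165 (92 left).
Apr has 30 days: +30 → May 1, 2165 (62 left).
May has 31 days: +31 → Jun 1, 2165 (31 left).
Jun has 30 days: +30 → Jul 1, 2165 (1 left).
+1 → Jul 2, 2165.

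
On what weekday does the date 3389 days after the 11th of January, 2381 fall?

Jan 11, 2381 is a Sunday.
3389 mod 7 = 1, so 3389 days after a Sunday is Sunday + 1 = Monday.

Monday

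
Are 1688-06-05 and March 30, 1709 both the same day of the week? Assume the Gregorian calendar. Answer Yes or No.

Yes

From Jun 5, 1688 to Mar 30, 1709 is 7602 days.
7602 mod 7 = 0, so they are the same weekday.
(Jun 5, 1688 is a Saturday; Mar 30, 1709 is a Saturday.)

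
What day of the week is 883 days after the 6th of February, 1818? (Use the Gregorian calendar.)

Saturday

First find the weekday of Feb 6, 1818. Doomsday rule: the anchor day for the 1800s is Friday. For year 18: 18÷12 = 1 r 6, and 6÷4 = 1, so 1+6+1 = 8.
Friday + 8 ≡ Saturday — that's 1818's doomsday.
In February the doomsday date is Feb 28 (1818 is not a leap year).
Feb 6 is 22 days before Feb 28; 22 mod 7 = 1, so Saturday − 1 = Friday.
883 mod 7 = 1, so 883 days after a Friday is Friday + 1 = Saturday.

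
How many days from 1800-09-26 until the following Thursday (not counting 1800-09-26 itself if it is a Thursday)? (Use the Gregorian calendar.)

6

Sep 26, 1800 is a Friday.
From Friday to the next Thursday is 6 days.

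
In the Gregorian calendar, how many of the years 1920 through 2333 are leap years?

Multiples of 4 in [1920,2333]: 104.
Of those, multiples of 100: 4 (not leap unless ÷400).
Multiples of 400: 1.
Leap years = 104 − 4 + 1 = 101.

101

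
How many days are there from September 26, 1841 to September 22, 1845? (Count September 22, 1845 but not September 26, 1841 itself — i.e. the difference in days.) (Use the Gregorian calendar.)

1457

Sep 26, 1841 → Sep 26, 1842: 365 days.
Sep 26, 1842 → Sep 26, 1843: 365 days.
Sep 26, 1843 → Sep 26, 1844: 366 days (Feb 29, 1844 is in that span).
Sep 26, 1844 → Oct 26, 1844: 30 days (September has 30).
Oct 26, 1844 → Nov 26, 1844: 31 days (October has 31).
Nov 26, 1844 → Dec 26, 1844: 30 days (November has 30).
Dec 26, 1844 → Jan 26, 1845: 31 days (December has 31).
Jan 26, 1845 → Feb 26, 1845: 31 days (January has 31).
Feb 26, 1845 → Mar 26, 1845: 28 days (February has 28).
Mar 26, 1845 → Apr 26, 1845: 31 days (March has 31).
Apr 26, 1845 → May 26, 1845: 30 days (April has 30).
May 26, 1845 → Jun 26, 1845: 31 days (May has 31).
Jun 26, 1845 → Jul 26, 1845: 30 days (June has 30).
Jul 26, 1845 → Aug 26, 1845: 31 days (July has 31).
Aug 26, 1845 → Sep 22, 1845: 27 days.
Total: 1457 days.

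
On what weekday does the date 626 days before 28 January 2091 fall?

Thursday

First find the weekday of Jan 28, 2091. Doomsday rule: the anchor day for the 2000s is Tuesday. For year 91: 91÷12 = 7 r 7, and 7÷4 = 1, so 7+7+1 = 15.
Tuesday + 15 ≡ Wednesday — that's 2091's doomsday.
In January the doomsday date is Jan 3 (2091 is not a leap year).
Jan 28 is 25 days after Jan 3; 25 mod 7 = 4, so Wednesday + 4 = Sunday.
626 mod 7 = 3, so 626 days before a Sunday is Sunday − 3 = Thursday.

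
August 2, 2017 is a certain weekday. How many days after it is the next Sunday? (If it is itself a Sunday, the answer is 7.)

Aug 2, 2017 is a Wednesday.
From Wednesday to the next Sunday is 4 days.

4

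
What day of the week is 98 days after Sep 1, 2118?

Thursday

First find the weekday of Sep 1, 2118. Doomsday rule: the anchor day for the 2100s is Sunday. For year 18: 18÷12 = 1 r 6, and 6÷4 = 1, so 1+6+1 = 8.
Sunday + 8 ≡ Monday — that's 2118's doomsday.
In September the doomsday date is Sep 5.
Sep 1 is 4 days before Sep 5; 4 mod 7 = 4, so Monday − 4 = Thursday.
98 mod 7 = 0, so 98 days after a Thursday is Thursday + 0 = Thursday.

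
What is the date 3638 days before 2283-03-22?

April 5, 2273

−365 (one year) → Mar 22, 2282 (3273 left).
−365 (one year) → Mar 22, 2281 (2908 left).
−365 (one year) → Mar 22, 2280 (2543 left).
−366 (one year; includes Feb 29, 2280) → Mar 22, 2279 (2177 left).
−365 (one year) → Mar 22, 2278 (1812 left).
−365 (one year) → Mar 22, 2277 (1447 left).
−365 (one year) → Mar 22, 2276 (1082 left).
−366 (one year; includes Feb 29, 2276) → Mar 22, 2275 (716 left).
−365 (one year) → Mar 22, 2274 (351 left).
−22 → Feb 28, 2274 (end of Feb, 28 days; 329 left).
−28 → Jan 31, 2274 (end of Jan, 31 days; 301 left).
−31 → Dec 31, 2273 (end of Dec, 31 days; 270 left).
−31 → Nov 30, 2273 (end of Nov, 30 days; 239 left).
−30 → Oct 31, 2273 (end of Oct, 31 days; 209 left).
−31 → Sep 30, 2273 (end of Sep, 30 days; 178 left).
−30 → Aug 31, 2273 (end of Aug, 31 days; 148 left).
−31 → Jul 31, 2273 (end of Jul, 31 days; 117 left).
−31 → Jun 30, 2273 (end of Jun, 30 days; 86 left).
−30 → May 31, 2273 (end of May, 31 days; 56 left).
−31 → Apr 30, 2273 (end of Apr, 30 days; 25 left).
−25 → Apr 5, 2273.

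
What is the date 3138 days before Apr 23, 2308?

September 19, 2299

−366 (one year; includes Feb 29, 2308) → Apr 23, 2307 (2772 left).
−365 (one year) → Apr 23, 2306 (2407 left).
−365 (one year) → Apr 23, 2305 (2042 left).
−365 (one year) → Apr 23, 2304 (1677 left).
−366 (one year; includes Feb 29, 2304) → Apr 23, 2303 (1311 left).
−365 (one year) → Apr 23, 2302 (946 left).
−365 (one year) → Apr 23, 2301 (581 left).
−365 (one year) → Apr 23, 2300 (216 left).
−23 → Mar 31, 2300 (end of Mar, 31 days; 193 left).
−31 → Feb 28, 2300 (end of Feb, 28 days; 162 left).
−28 → Jan 31, 2300 (end of Jan, 31 days; 134 left).
−31 → Dec 31, 2299 (end of Dec, 31 days; 103 left).
−31 → Nov 30, 2299 (end of Nov, 30 days; 72 left).
−30 → Oct 31, 2299 (end of Oct, 31 days; 42 left).
−31 → Sep 30, 2299 (end of Sep, 30 days; 11 left).
−11 → Sep 19, 2299.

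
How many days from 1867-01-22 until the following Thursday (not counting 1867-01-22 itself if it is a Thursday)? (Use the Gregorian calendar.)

Jan 22, 1867 is a Tuesday.
From Tuesday to the next Thursday is 2 days.

2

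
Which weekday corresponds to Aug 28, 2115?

Wednesday

January 1, 2115 is a Tuesday.
Jan 1, 2115 → Feb 1, 2115: 31 days (January has 31).
Feb 1, 2115 → Mar 1, 2115: 28 days (February has 28).
Mar 1, 2115 → Apr 1, 2115: 31 days (March has 31).
Apr 1, 2115 → May 1, 2115: 30 days (April has 30).
May 1, 2115 → Jun 1, 2115: 31 days (May has 31).
Jun 1, 2115 → Jul 1, 2115: 30 days (June has 30).
Jul 1, 2115 → Aug 1, 2115: 31 days (July has 31).
Aug 1, 2115 → Aug 28, 2115: 27 days.
Total: 239 days.
239 mod 7 = 1, so Tuesday + 1 = Wednesday.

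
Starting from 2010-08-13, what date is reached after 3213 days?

+365 (one year) → Aug 13, 2011 (2848 left).
+366 (one year; includes Feb 29, 2012) → Aug 13, 2012 (2482 left).
+365 (one year) → Aug 13, 2013 (2117 left).
+365 (one year) → Aug 13, 2014 (1752 left).
+365 (one year) → Aug 13, 2015 (1387 left).
+366 (one year; includes Feb 29, 2016) → Aug 13, 2016 (1021 left).
+365 (one year) → Aug 13, 2017 (656 left).
+365 (one year) → Aug 13, 2018 (291 left).
Aug has 31 days: +19 → Sep 1, 2018 (272 left).
Sep has 30 days: +30 → Oct 1, 2018 (242 left).
Oct has 31 days: +31 → Nov 1, 2018 (211 left).
Nov has 30 days: +30 → Dec 1, 2018 (181 left).
Dec has 31 days: +31 → Jan 1, 2019 (150 left).
Jan has 31 days: +31 → Feb 1, 2019 (119 left).
Feb has 28 days: +28 → Mar 1, 2019 (91 left).
Mar has 31 days: +31 → Apr 1, 2019 (60 left).
Apr has 30 days: +30 → May 1, 2019 (30 left).
+30 → May 31, 2019.

May 31, 2019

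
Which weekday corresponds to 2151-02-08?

Monday

Doomsday rule: the anchor day for the 2100s is Sunday. For year 51: 51÷12 = 4 r 3, and 3÷4 = 0, so 4+3+0 = 7.
Sunday + 7 ≡ Sunday — that's 2151's doomsday.
In February the doomsday date is Feb 28 (2151 is not a leap year).
Feb 8 is 20 days before Feb 28; 20 mod 7 = 6, so Sunday − 6 = Monday.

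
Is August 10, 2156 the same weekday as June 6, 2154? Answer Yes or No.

From Jun 6, 2154 to Aug 10, 2156 is 796 days.
796 mod 7 = 5, so they are different weekdays.
(Jun 6, 2154 is a Thursday; Aug 10, 2156 is a Tuesday.)

No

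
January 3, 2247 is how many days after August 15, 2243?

1237

Aug 15, 2243 → Aug 15, 2244: 366 days (Feb 29, 2244 is in that span).
Aug 15, 2244 → Aug 15, 2245: 365 days.
Aug 15, 2245 → Aug 15, 2246: 365 days.
Aug 15, 2246 → Sep 15, 2246: 31 days (August has 31).
Sep 15, 2246 → Oct 15, 2246: 30 days (September has 30).
Oct 15, 2246 → Nov 15, 2246: 31 days (October has 31).
Nov 15, 2246 → Dec 15, 2246: 30 days (November has 30).
Dec 15, 2246 → Jan 3, 2247: 19 days.
Total: 1237 days.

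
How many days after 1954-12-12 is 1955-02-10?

60

Dec 12, 1954 → Jan 12, 1955: 31 days (December has 31).
Jan 12, 1955 → Feb 10, 1955: 29 days.
Total: 60 days.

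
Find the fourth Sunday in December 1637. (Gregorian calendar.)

December 27, 1637

December 1, 1637 is a Tuesday.
The first Sunday is therefore December 6 (5 days later).
The fourth Sunday is 6 + 3×7 = December 27.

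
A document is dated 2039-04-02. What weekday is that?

Saturday

January 1, 2039 is a Saturday.
Jan 1, 2039 → Feb 1, 2039: 31 days (January has 31).
Feb 1, 2039 → Mar 1, 2039: 28 days (February has 28).
Mar 1, 2039 → Apr 1, 2039: 31 days (March has 31).
Apr 1, 2039 → Apr 2, 2039: 1 days.
Total: 91 days.
91 mod 7 = 0, so Saturday + 0 = Saturday.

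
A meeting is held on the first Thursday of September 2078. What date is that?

September 1, 2078 is a Thursday.
The first Thursday is therefore September 1 (same day).

September 1, 2078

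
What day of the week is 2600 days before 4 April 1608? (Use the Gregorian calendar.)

Apr 4, 1608 is a Friday.
2600 mod 7 = 3, so 2600 days before a Friday is Friday − 3 = Tuesday.

Tuesday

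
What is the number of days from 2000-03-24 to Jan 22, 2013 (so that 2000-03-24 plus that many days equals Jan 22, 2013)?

4687

Mar 24, 2000 → Mar 24, 2001: 365 days.
Mar 24, 2001 → Mar 24, 2002: 365 days.
Mar 24, 2002 → Mar 24, 2003: 365 days.
Mar 24, 2003 → Mar 24, 2004: 366 days (Feb 29, 2004 is in that span).
Mar 24, 2004 → Mar 24, 2005: 365 days.
Mar 24, 2005 → Mar 24, 2006: 365 days.
Mar 24, 2006 → Mar 24, 2007: 365 days.
Mar 24, 2007 → Mar 24, 2008: 366 days (Feb 29, 2008 is in that span).
Mar 24, 2008 → Mar 24, 2009: 365 days.
Mar 24, 2009 → Mar 24, 2010: 365 days.
Mar 24, 2010 → Mar 24, 2011: 365 days.
Mar 24, 2011 → Mar 24, 2012: 366 days (Feb 29, 2012 is in that span).
Mar 24, 2012 → Apr 24, 2012: 31 days (March has 31).
Apr 24, 2012 → May 24, 2012: 30 days (April has 30).
May 24, 2012 → Jun 24, 2012: 31 days (May has 31).
Jun 24, 2012 → Jul 24, 2012: 30 days (June has 30).
Jul 24, 2012 → Aug 24, 2012: 31 days (July has 31).
Aug 24, 2012 → Sep 24, 2012: 31 days (August has 31).
Sep 24, 2012 → Oct 24, 2012: 30 days (September has 30).
Oct 24, 2012 → Nov 24, 2012: 31 days (October has 31).
Nov 24, 2012 → Dec 24, 2012: 30 days (November has 30).
Dec 24, 2012 → Jan 22, 2013: 29 days.
Total: 4687 days.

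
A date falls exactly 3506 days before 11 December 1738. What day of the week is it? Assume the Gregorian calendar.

Dec 11, 1738 is a Thursday.
3506 mod 7 = 6, so 3506 days before a Thursday is Thursday − 6 = Friday.

Friday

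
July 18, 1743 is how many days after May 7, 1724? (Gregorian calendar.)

7011

May 7, 1724 → May 7, 1725: 365 days.
May 7, 1725 → May 7, 1726: 365 days.
May 7, 1726 → May 7, 1727: 365 days.
May 7, 1727 → May 7, 1728: 366 days (Feb 29, 1728 is in that span).
May 7, 1728 → May 7, 1729: 365 days.
May 7, 1729 → May 7, 1730: 365 days.
May 7, 1730 → May 7, 1731: 365 days.
May 7, 1731 → May 7, 1732: 366 days (Feb 29, 1732 is in that span).
May 7, 1732 → May 7, 1733: 365 days.
May 7, 1733 → May 7, 1734: 365 days.
May 7, 1734 → May 7, 1735: 365 days.
May 7, 1735 → May 7, 1736: 366 days (Feb 29, 1736 is in that span).
May 7, 1736 → May 7, 1737: 365 days.
May 7, 1737 → May 7, 1738: 365 days.
May 7, 1738 → May 7, 1739: 365 days.
May 7, 1739 → May 7, 1740: 366 days (Feb 29, 1740 is in that span).
May 7, 1740 → May 7, 1741: 365 days.
May 7, 1741 → May 7, 1742: 365 days.
May 7, 1742 → May 7, 1743: 365 days.
May 7, 1743 → Jun 7, 1743: 31 days (May has 31).
Jun 7, 1743 → Jul 7, 1743: 30 days (June has 30).
Jul 7, 1743 → Jul 18, 1743: 11 days.
Total: 7011 days.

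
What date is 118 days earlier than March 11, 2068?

November 14, 2067

−11 → Feb 29, 2068 (end of Feb, 29 days; 107 left).
−29 → Jan 31, 2068 (end of Jan, 31 days; 78 left).
−31 → Dec 31, 2067 (end of Dec, 31 days; 47 left).
−31 → Nov 30, 2067 (end of Nov, 30 days; 16 left).
−16 → Nov 14, 2067.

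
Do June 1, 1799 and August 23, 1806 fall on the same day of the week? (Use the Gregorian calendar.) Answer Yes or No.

From Jun 1, 1799 to Aug 23, 1806 is 2639 days.
2639 mod 7 = 0, so they are the same weekday.
(Jun 1, 1799 is a Saturday; Aug 23, 1806 is a Saturday.)

Yes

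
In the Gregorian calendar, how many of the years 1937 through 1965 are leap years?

Multiples of 4 in [1937,1965]: 7.
Of those, multiples of 100: 0 (not leap unless ÷400).
Multiples of 400: 0.
Leap years = 7 − 0 + 0 = 7.

7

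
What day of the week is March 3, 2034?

January 1, 2034 is a Sunday.
Jan 1, 2034 → Feb 1, 2034: 31 days (January has 31).
Feb 1, 2034 → Mar 1, 2034: 28 days (February has 28).
Mar 1, 2034 → Mar 3, 2034: 2 days.
Total: 61 days.
61 mod 7 = 5, so Sunday + 5 = Friday.

Friday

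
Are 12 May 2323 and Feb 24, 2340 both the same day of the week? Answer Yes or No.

From May 12, 2323 to Feb 24, 2340 is 6132 days.
6132 mod 7 = 0, so they are the same weekday.
(May 12, 2323 is a Saturday; Feb 24, 2340 is a Saturday.)

Yes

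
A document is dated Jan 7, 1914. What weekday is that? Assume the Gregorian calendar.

Doomsday rule: the anchor day for the 1900s is Wednesday. For year 14: 14÷12 = 1 r 2, and 2÷4 = 0, so 1+2+0 = 3.
Wednesday + 3 ≡ Saturday — that's 1914's doomsday.
In January the doomsday date is Jan 3 (1914 is not a leap year).
Jan 7 is 4 days after Jan 3; 4 mod 7 = 4, so Saturday + 4 = Wednesday.

Wednesday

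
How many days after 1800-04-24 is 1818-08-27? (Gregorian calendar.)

Apr 24, 1800 → Apr 24, 1801: 365 days.
Apr 24, 1801 → Apr 24, 1802: 365 days.
Apr 24, 1802 → Apr 24, 1803: 365 days.
Apr 24, 1803 → Apr 24, 1804: 366 days (Feb 29, 1804 is in that span).
Apr 24, 1804 → Apr 24, 1805: 365 days.
Apr 24, 1805 → Apr 24, 1806: 365 days.
Apr 24, 1806 → Apr 24, 1807: 365 days.
Apr 24, 1807 → Apr 24, 1808: 366 days (Feb 29, 1808 is in that span).
Apr 24, 1808 → Apr 24, 1809: 365 days.
Apr 24, 1809 → Apr 24, 1810: 365 days.
Apr 24, 1810 → Apr 24, 1811: 365 days.
Apr 24, 1811 → Apr 24, 1812: 366 days (Feb 29, 1812 is in that span).
Apr 24, 1812 → Apr 24, 1813: 365 days.
Apr 24, 1813 → Apr 24, 1814: 365 days.
Apr 24, 1814 → Apr 24, 1815: 365 days.
Apr 24, 1815 → Apr 24, 1816: 366 days (Feb 29, 1816 is in that span).
Apr 24, 1816 → Apr 24, 1817: 365 days.
Apr 24, 1817 → Apr 24, 1818: 365 days.
Apr 24, 1818 → May 24, 1818: 30 days (April has 30).
May 24, 1818 → Jun 24, 1818: 31 days (May has 31).
Jun 24, 1818 → Jul 24, 1818: 30 days (June has 30).
Jul 24, 1818 → Aug 24, 1818: 31 days (July has 31).
Aug 24, 1818 → Aug 27, 1818: 3 days.
Total: 6699 days.

6699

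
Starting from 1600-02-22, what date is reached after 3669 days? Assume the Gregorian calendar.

+366 (one year; includes Feb 29, 1600) → Feb 22, 1601 (3303 left).
+365 (one year) → Feb 22, 1602 (2938 left).
+365 (one year) → Feb 22, 1603 (2573 left).
+365 (one year) → Feb 22, 1604 (2208 left).
+366 (one year; includes Feb 29, 1604) → Feb 22, 1605 (1842 left).
+365 (one year) → Feb 22, 1606 (1477 left).
+365 (one year) → Feb 22, 1607 (1112 left).
+365 (one year) → Feb 22, 1608 (747 left).
+366 (one year; includes Feb 29, 1608) → Feb 22, 1609 (381 left).
Feb has 28 days: +7 → Mar 1, 1609 (374 left).
Mar has 31 days: +31 → Apr 1, 1609 (343 left).
Apr has 30 days: +30 → May 1, 1609 (313 left).
May has 31 days: +31 → Jun 1, 1609 (282 left).
Jun has 30 days: +30 → Jul 1, 1609 (252 left).
Jul has 31 days: +31 → Aug 1, 1609 (221 left).
Aug has 31 days: +31 → Sep 1, 1609 (190 left).
Sep has 30 days: +30 → Oct 1, 1609 (160 left).
Oct has 31 days: +31 → Nov 1, 1609 (129 left).
Nov has 30 days: +30 → Dec 1, 1609 (99 left).
Dec has 31 days: +31 → Jan 1, 1610 (68 left).
Jan has 31 days: +31 → Feb 1, 1610 (37 left).
Feb has 28 days: +28 → Mar 1, 1610 (9 left).
+9 → Mar 10, 1610.

March 10, 1610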